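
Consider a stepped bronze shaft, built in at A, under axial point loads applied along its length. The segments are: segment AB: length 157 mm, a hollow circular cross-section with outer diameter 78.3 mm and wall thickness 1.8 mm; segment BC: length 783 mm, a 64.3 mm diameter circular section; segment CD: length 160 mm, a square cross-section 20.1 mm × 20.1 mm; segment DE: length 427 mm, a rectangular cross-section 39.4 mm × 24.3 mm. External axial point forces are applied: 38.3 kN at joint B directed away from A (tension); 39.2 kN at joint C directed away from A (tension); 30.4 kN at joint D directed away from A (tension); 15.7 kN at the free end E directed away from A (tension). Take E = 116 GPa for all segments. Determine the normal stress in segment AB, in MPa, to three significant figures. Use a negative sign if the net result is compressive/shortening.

286 MPa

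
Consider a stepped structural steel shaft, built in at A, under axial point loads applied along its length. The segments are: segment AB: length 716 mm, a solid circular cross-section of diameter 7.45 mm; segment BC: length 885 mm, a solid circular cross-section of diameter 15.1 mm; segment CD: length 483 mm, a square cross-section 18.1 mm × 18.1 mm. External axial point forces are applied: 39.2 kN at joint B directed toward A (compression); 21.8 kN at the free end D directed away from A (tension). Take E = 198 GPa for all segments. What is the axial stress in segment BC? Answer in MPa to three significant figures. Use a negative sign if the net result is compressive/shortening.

Internal axial forces (sectioning from the free end, tension +): N_CD = 21.8 kN, N_BC = 21.8 kN, N_AB = -17.4 kN.
A_BC = 179.1 mm².
σ_BC = N_BC/A_BC = 21800/179.1 = 121.7 MPa.

122 MPa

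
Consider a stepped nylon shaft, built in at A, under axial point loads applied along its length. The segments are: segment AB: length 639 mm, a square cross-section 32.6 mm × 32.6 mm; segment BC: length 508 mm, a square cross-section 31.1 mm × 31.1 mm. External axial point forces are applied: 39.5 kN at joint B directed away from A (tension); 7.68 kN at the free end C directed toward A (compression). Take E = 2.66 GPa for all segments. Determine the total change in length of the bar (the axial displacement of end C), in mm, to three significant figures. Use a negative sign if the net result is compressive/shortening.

Internal axial forces (sectioning from the free end, tension +): N_BC = -7.68 kN, N_AB = 31.82 kN.
A_AB = 1063 mm².
A_BC = 967.2 mm².
δ_AB = 31820·639/(1063·2660) = 7.193 mm
δ_BC = -7680·508/(967.2·2660) = -1.516 mm
δ = Σδ_i = 5.676 mm.

5.68 mm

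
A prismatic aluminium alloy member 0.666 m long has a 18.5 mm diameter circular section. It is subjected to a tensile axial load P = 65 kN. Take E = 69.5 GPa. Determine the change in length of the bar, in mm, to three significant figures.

2.32 mm

A = 268.8 mm².
δ_mech = NL/(AE) = 65000·666/(268.8·69500) = 2.317 mm.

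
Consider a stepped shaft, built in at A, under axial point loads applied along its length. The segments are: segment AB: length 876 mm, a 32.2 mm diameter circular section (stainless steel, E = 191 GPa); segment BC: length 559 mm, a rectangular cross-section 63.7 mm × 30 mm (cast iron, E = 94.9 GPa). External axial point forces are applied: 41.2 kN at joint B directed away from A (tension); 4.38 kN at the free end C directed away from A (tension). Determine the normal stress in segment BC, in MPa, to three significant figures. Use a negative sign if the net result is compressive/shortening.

Internal axial forces (sectioning from the free end, tension +): N_BC = 4.38 kN, N_AB = 45.58 kN.
A_BC = 1911 mm².
σ_BC = N_BC/A_BC = 4380/1911 = 2.292 MPa.

2.29 MPa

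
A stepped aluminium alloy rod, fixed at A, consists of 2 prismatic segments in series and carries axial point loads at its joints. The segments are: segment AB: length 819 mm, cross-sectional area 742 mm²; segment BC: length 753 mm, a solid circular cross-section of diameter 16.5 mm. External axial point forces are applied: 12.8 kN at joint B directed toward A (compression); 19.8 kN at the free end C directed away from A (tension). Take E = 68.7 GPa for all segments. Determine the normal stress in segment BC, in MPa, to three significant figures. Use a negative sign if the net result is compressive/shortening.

92.6 MPa

Internal axial forces (sectioning from the free end, tension +): N_BC = 19.8 kN, N_AB = 7 kN.
A_BC = 213.8 mm².
σ_BC = N_BC/A_BC = 19800/213.8 = 92.6 MPa.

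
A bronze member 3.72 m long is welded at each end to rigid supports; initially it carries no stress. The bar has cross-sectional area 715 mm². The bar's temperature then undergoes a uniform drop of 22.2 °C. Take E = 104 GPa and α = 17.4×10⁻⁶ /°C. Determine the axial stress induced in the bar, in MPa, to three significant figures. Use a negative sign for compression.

40.2 MPa

Free thermal expansion αLΔT = 17.4e-6 · 3720 · -22.2 = -1.437 mm.
The walls impose strain ε = −(-1.437)/3720 = 3.8628e-04; σ = Eε = 104000 · 3.8628e-04 = 40.17 MPa.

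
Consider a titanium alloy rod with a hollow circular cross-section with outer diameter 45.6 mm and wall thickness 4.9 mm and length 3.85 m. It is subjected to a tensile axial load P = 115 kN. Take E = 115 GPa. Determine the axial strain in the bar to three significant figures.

A = 626.5 mm².
σ = N/A = 183.6 MPa; ε = σ/E = 183.6/115000 = 1.596e-03.

0.00160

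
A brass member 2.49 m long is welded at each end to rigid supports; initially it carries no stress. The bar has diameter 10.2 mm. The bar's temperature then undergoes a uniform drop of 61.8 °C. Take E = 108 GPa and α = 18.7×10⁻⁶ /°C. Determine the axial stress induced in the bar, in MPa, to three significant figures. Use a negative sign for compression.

Free thermal expansion αLΔT = 18.7e-6 · 2490 · -61.8 = -2.878 mm.
The walls impose strain ε = −(-2.878)/2490 = 1.1557e-03; σ = Eε = 108000 · 1.1557e-03 = 124.8 MPa.

125 MPa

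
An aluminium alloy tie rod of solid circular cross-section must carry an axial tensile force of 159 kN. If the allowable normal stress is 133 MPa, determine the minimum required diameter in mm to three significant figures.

39.0 mm

Required area A ≥ P/σ_allow = 159000/133 = 1195 mm².
For a solid circular section, d ≥ √(4A/π) = 39.01 mm.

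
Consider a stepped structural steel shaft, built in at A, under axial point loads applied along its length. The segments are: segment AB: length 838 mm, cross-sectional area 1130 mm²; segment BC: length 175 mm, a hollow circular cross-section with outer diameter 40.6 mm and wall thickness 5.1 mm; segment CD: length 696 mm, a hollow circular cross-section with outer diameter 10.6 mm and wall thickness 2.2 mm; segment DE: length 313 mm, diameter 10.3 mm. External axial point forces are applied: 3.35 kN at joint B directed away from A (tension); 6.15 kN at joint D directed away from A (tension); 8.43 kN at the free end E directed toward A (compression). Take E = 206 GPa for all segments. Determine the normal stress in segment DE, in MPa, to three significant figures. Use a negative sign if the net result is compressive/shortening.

-101 MPa

Internal axial forces (sectioning from the free end, tension +): N_DE = -8.43 kN, N_CD = -2.28 kN, N_BC = -2.28 kN, N_AB = 1.07 kN.
A_DE = 83.32 mm².
σ_DE = N_DE/A_DE = -8430/83.32 = -101.2 MPa.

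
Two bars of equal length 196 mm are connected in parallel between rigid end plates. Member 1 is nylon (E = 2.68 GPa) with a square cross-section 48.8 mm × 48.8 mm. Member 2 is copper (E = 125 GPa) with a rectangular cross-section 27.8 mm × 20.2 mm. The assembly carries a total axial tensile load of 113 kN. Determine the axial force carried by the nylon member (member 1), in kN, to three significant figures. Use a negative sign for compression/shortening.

A_1 = 2381 mm².
A_2 = 561.6 mm².
Equal strain + equilibrium ⇒ each member carries load in proportion to AE: A₁E₁ = 6382000 N, A₂E₂ = 70200000 N, ΣAE = 76580000 N.
F₁ = P·A₁E₁/ΣAE = 113000·6382000/76580000 = 9418 N.

9.42 kN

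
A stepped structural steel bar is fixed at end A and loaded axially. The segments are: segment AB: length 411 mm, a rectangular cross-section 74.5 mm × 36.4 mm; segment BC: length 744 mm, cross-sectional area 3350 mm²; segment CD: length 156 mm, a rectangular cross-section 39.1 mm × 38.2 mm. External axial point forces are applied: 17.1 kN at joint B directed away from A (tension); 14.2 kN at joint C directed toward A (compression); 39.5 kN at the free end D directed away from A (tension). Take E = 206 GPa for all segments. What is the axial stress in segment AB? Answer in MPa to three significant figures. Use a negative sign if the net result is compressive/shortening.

15.6 MPa

Internal axial forces (sectioning from the free end, tension +): N_CD = 39.5 kN, N_BC = 25.3 kN, N_AB = 42.4 kN.
A_AB = 2712 mm².
σ_AB = N_AB/A_AB = 42400/2712 = 15.64 MPa.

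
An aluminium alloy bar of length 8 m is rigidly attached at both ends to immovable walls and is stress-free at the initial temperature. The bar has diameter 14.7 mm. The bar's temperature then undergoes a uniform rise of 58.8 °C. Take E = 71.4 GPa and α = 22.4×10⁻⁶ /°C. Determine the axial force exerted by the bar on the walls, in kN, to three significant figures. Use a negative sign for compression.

-16.0 kN

Free thermal expansion αLΔT = 22.4e-6 · 8000 · 58.8 = 10.54 mm.
The walls impose strain ε = −(10.54)/8000 = -1.3171e-03; σ = Eε = 71400 · -1.3171e-03 = -94.04 MPa.
Wall reaction R = σ·A = -94.04·169.7 = -15960 N = -15.96 kN.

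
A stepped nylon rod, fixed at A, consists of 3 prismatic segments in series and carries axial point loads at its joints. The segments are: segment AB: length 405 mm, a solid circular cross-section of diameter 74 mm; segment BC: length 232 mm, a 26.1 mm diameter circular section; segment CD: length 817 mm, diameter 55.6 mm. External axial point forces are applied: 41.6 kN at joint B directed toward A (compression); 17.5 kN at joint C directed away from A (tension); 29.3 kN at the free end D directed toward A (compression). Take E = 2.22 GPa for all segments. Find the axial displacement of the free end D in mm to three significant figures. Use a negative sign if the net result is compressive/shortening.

Internal axial forces (sectioning from the free end, tension +): N_CD = -29.3 kN, N_BC = -11.8 kN, N_AB = -53.4 kN.
A_AB = 4301 mm².
A_BC = 535 mm².
A_CD = 2428 mm².
δ_AB = -53400·405/(4301·2220) = -2.265 mm
δ_BC = -11800·232/(535·2220) = -2.305 mm
δ_CD = -29300·817/(2428·2220) = -4.441 mm
δ = Σδ_i = -9.011 mm.

-9.01 mm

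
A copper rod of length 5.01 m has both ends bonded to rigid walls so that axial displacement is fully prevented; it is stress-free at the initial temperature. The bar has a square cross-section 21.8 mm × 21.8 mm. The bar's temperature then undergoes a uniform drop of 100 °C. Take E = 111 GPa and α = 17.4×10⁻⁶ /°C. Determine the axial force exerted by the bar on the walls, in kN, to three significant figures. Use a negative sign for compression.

Free thermal expansion αLΔT = 17.4e-6 · 5010 · -100 = -8.717 mm.
The walls impose strain ε = −(-8.717)/5010 = 1.7400e-03; σ = Eε = 111000 · 1.7400e-03 = 193.1 MPa.
Wall reaction R = σ·A = 193.1·475.2 = 91790 N = 91.79 kN.

91.8 kN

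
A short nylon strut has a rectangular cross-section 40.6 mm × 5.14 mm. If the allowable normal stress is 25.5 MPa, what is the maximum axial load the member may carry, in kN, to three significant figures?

5.32 kN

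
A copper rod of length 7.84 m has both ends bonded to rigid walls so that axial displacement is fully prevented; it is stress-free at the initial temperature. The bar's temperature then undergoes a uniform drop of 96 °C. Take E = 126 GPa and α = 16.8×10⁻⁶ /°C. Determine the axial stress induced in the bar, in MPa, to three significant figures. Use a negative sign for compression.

203 MPa

Free thermal expansion αLΔT = 16.8e-6 · 7840 · -96 = -12.64 mm.
The walls impose strain ε = −(-12.64)/7840 = 1.6128e-03; σ = Eε = 126000 · 1.6128e-03 = 203.2 MPa.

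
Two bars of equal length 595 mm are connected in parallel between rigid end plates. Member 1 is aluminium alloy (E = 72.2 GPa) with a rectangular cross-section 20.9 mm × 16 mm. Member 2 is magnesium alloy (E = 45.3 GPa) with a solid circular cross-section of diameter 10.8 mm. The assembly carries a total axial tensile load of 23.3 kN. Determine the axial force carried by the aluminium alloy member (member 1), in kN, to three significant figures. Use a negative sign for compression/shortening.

19.9 kN

A_1 = 334.4 mm².
A_2 = 91.61 mm².
Equal strain + equilibrium ⇒ each member carries load in proportion to AE: A₁E₁ = 24140000 N, A₂E₂ = 4150000 N, ΣAE = 28290000 N.
F₁ = P·A₁E₁/ΣAE = 23300·24140000/28290000 = 19880 N.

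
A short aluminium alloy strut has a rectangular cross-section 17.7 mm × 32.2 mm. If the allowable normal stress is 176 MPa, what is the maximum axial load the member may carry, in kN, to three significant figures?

100 kN

A = 569.9 mm².
P_max = σ_allow · A = 176 · 569.9 = 100300 N = 100.3 kN.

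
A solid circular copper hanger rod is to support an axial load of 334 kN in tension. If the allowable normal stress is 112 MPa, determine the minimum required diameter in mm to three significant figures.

61.6 mm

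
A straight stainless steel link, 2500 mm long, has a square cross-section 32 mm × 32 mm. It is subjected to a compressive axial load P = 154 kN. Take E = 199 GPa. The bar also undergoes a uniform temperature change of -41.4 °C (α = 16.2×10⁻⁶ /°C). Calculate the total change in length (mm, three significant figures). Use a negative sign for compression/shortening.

A = 1024 mm².
δ_mech = NL/(AE) = -154000·2500/(1024·199000) = -1.889 mm.
δ_thermal = αLΔT = 16.2e-6·2500·-41.4 = -1.677 mm.
δ = δ_mech + δ_thermal = -3.566 mm.

-3.57 mm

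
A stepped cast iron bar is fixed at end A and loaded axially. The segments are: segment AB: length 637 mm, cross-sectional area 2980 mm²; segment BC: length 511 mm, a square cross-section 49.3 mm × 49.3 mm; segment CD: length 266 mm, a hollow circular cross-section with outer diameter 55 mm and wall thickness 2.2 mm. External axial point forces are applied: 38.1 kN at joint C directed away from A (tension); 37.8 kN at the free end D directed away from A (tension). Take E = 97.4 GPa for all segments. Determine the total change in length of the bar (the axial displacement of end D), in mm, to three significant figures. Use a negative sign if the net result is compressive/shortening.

0.613 mm

Internal axial forces (sectioning from the free end, tension +): N_CD = 37.8 kN, N_BC = 75.9 kN, N_AB = 75.9 kN.
A_BC = 2430 mm².
A_CD = 364.9 mm².
δ_AB = 75900·637/(2980·97400) = 0.1666 mm
δ_BC = 75900·511/(2430·97400) = 0.1638 mm
δ_CD = 37800·266/(364.9·97400) = 0.2829 mm
δ = Σδ_i = 0.6133 mm.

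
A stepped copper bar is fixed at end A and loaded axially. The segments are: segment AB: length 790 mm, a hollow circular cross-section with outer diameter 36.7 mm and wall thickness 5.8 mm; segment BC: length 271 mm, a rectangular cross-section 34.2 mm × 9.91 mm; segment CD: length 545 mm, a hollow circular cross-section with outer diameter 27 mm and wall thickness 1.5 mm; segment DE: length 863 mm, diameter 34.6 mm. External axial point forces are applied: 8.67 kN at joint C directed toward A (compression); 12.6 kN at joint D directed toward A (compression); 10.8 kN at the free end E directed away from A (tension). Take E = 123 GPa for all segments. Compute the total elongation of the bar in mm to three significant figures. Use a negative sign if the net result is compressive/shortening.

Internal axial forces (sectioning from the free end, tension +): N_DE = 10.8 kN, N_CD = -1.8 kN, N_BC = -10.47 kN, N_AB = -10.47 kN.
A_AB = 563 mm².
A_BC = 338.9 mm².
A_CD = 120.2 mm².
A_DE = 940.2 mm².
δ_AB = -10470·790/(563·123000) = -0.1194 mm
δ_BC = -10470·271/(338.9·123000) = -0.06806 mm
δ_CD = -1800·545/(120.2·123000) = -0.06637 mm
δ_DE = 10800·863/(940.2·123000) = 0.08059 mm
δ = Σδ_i = -0.1733 mm.

-0.173 mm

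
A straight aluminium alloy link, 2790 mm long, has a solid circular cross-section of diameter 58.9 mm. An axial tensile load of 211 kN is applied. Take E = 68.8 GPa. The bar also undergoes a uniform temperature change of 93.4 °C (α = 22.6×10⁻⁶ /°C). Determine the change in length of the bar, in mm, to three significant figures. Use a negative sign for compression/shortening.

9.03 mm

A = 2725 mm².
δ_mech = NL/(AE) = 211000·2790/(2725·68800) = 3.14 mm.
δ_thermal = αLΔT = 22.6e-6·2790·93.4 = 5.889 mm.
δ = δ_mech + δ_thermal = 9.03 mm.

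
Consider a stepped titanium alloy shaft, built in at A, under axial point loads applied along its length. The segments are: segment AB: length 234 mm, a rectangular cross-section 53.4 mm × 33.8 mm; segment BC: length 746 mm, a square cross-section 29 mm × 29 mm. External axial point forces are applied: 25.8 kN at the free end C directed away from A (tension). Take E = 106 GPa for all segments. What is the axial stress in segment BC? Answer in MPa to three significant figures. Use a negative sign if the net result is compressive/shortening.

30.7 MPa

Internal axial forces (sectioning from the free end, tension +): N_BC = 25.8 kN, N_AB = 25.8 kN.
A_BC = 841 mm².
σ_BC = N_BC/A_BC = 25800/841 = 30.68 MPa.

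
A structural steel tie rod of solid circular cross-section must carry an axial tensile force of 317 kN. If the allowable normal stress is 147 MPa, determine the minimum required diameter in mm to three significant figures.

52.4 mm

Required area A ≥ P/σ_allow = 317000/147 = 2156 mm².
For a solid circular section, d ≥ √(4A/π) = 52.4 mm.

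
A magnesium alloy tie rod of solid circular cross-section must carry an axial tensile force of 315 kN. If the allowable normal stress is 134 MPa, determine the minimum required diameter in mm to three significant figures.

54.7 mm

Required area A ≥ P/σ_allow = 315000/134 = 2351 mm².
For a solid circular section, d ≥ √(4A/π) = 54.71 mm.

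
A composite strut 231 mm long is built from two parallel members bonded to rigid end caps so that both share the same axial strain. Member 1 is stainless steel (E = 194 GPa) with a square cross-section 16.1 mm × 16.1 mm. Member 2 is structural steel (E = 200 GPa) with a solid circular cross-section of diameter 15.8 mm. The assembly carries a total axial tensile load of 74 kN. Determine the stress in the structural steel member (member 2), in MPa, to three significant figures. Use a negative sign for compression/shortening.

165 MPa

A_1 = 259.2 mm².
A_2 = 196.1 mm².
Equal strain + equilibrium ⇒ each member carries load in proportion to AE: A₁E₁ = 50290000 N, A₂E₂ = 39210000 N, ΣAE = 89500000 N.
σ₂ = P·E₂/ΣAE = 74000·200000/89500000 = 165.4 MPa.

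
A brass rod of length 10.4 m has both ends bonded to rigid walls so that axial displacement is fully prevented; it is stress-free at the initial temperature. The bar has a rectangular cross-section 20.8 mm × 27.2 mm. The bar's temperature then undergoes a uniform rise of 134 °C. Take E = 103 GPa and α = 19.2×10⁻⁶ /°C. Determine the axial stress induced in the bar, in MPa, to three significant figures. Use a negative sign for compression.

-265 MPa

Free thermal expansion αLΔT = 19.2e-6 · 10400 · 134 = 26.76 mm.
The walls impose strain ε = −(26.76)/10400 = -2.5728e-03; σ = Eε = 103000 · -2.5728e-03 = -265 MPa.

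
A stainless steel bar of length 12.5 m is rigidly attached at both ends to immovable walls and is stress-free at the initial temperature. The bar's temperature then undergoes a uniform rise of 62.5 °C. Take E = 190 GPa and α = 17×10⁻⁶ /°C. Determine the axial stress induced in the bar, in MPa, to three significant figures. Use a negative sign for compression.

-202 MPa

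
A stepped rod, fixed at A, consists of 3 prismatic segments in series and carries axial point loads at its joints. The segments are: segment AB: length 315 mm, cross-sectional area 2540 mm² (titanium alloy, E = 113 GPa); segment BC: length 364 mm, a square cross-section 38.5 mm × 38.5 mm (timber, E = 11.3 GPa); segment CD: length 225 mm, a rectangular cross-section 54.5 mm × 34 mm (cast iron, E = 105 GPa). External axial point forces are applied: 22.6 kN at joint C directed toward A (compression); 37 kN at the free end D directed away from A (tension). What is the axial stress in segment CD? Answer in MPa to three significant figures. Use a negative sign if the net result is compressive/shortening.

20.0 MPa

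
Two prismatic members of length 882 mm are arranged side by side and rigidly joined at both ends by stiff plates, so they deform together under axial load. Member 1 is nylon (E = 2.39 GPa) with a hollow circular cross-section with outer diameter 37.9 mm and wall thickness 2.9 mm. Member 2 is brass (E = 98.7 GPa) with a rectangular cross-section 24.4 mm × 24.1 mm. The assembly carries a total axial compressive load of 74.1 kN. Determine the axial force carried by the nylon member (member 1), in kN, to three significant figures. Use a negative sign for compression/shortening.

-0.960 kN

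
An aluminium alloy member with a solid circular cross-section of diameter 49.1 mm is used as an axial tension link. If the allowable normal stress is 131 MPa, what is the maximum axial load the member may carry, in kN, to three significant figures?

248 kN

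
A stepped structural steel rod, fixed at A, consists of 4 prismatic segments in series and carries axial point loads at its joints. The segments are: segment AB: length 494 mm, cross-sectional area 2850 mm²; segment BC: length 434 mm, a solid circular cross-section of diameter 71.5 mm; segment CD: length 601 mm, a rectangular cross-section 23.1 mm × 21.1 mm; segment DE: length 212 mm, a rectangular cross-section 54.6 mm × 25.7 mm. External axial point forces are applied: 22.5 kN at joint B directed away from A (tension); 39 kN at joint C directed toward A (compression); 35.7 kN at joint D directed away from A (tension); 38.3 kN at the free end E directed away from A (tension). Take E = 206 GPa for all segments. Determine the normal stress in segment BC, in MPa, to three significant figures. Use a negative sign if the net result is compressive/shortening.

8.72 MPa

Internal axial forces (sectioning from the free end, tension +): N_DE = 38.3 kN, N_CD = 74 kN, N_BC = 35 kN, N_AB = 57.5 kN.
A_BC = 4015 mm².
σ_BC = N_BC/A_BC = 35000/4015 = 8.717 MPa.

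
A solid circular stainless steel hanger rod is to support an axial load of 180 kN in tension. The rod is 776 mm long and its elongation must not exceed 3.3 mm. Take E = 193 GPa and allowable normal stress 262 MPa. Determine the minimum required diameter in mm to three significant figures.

Required area A ≥ P/σ_allow = 180000/262 = 687 mm².
For a solid circular section, d ≥ √(4A/π) = 29.58 mm.
Elongation limit: A ≥ PL/(Eδ_allow) = 180000·776/(193000·3.3) = 219.3 mm² ⇒ d ≥ 16.71 mm.
The stress limit governs.

29.6 mm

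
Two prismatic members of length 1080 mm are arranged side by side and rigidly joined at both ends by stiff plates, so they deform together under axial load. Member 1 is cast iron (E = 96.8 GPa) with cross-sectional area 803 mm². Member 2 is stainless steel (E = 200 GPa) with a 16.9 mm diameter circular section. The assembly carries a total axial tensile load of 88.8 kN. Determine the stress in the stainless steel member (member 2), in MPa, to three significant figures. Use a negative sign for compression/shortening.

A_2 = 224.3 mm².
Equal strain + equilibrium ⇒ each member carries load in proportion to AE: A₁E₁ = 77730000 N, A₂E₂ = 44860000 N, ΣAE = 122600000 N.
σ₂ = P·E₂/ΣAE = 88800·200000/122600000 = 144.9 MPa.

145 MPa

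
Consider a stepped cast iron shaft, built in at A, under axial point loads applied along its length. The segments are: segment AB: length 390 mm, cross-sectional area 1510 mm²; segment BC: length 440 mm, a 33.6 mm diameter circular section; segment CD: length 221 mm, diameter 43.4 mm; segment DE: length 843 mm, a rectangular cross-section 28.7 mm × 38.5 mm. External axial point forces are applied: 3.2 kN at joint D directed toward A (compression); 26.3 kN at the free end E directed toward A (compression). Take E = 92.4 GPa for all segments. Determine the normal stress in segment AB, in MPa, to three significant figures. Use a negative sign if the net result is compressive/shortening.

-19.5 MPa

Internal axial forces (sectioning from the free end, tension +): N_DE = -26.3 kN, N_CD = -29.5 kN, N_BC = -29.5 kN, N_AB = -29.5 kN.
σ_AB = N_AB/A_AB = -29500/1510 = -19.54 MPa.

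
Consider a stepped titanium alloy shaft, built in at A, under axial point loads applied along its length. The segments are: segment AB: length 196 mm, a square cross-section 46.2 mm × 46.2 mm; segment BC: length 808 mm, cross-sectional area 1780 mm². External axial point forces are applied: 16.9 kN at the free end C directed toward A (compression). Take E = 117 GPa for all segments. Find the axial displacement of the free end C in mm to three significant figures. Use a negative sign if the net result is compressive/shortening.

-0.0788 mm

Internal axial forces (sectioning from the free end, tension +): N_BC = -16.9 kN, N_AB = -16.9 kN.
A_AB = 2134 mm².
δ_AB = -16900·196/(2134·117000) = -0.01326 mm
δ_BC = -16900·808/(1780·117000) = -0.06557 mm
δ = Σδ_i = -0.07883 mm.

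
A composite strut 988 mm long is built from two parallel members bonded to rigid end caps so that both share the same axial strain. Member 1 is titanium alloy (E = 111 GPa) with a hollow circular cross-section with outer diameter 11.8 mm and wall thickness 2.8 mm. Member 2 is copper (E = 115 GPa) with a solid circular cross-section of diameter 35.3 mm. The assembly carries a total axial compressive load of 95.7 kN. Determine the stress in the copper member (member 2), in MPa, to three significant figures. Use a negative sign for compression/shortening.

-90.7 MPa

A_1 = 79.17 mm².
A_2 = 978.7 mm².
Equal strain + equilibrium ⇒ each member carries load in proportion to AE: A₁E₁ = 8788000 N, A₂E₂ = 112500000 N, ΣAE = 121300000 N.
σ₂ = P·E₂/ΣAE = -95700·115000/121300000 = -90.7 MPa.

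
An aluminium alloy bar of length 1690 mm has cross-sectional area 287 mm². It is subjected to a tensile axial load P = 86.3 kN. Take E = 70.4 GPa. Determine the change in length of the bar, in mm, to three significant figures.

7.22 mm

δ_mech = NL/(AE) = 86300·1690/(287·70400) = 7.218 mm.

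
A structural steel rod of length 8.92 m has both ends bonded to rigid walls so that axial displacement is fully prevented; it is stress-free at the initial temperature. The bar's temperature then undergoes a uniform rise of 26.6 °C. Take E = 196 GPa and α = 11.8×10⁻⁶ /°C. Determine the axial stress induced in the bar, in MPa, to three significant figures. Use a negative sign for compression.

Free thermal expansion αLΔT = 11.8e-6 · 8920 · 26.6 = 2.8 mm.
The walls impose strain ε = −(2.8)/8920 = -3.1388e-04; σ = Eε = 196000 · -3.1388e-04 = -61.52 MPa.

-61.5 MPa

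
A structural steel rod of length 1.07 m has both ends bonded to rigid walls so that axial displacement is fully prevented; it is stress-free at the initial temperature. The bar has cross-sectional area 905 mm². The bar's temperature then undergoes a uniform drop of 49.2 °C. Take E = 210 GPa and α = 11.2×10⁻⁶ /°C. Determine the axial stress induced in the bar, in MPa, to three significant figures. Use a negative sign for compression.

Free thermal expansion αLΔT = 11.2e-6 · 1070 · -49.2 = -0.5896 mm.
The walls impose strain ε = −(-0.5896)/1070 = 5.5104e-04; σ = Eε = 210000 · 5.5104e-04 = 115.7 MPa.

116 MPa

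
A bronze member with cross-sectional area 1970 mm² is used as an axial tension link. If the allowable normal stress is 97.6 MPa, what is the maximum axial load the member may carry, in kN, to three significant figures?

P_max = σ_allow · A = 97.6 · 1970 = 192300 N = 192.3 kN.

192 kN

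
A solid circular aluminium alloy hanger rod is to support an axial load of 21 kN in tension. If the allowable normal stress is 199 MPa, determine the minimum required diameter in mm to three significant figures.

Required area A ≥ P/σ_allow = 21000/199 = 105.5 mm².
For a solid circular section, d ≥ √(4A/π) = 11.59 mm.

11.6 mm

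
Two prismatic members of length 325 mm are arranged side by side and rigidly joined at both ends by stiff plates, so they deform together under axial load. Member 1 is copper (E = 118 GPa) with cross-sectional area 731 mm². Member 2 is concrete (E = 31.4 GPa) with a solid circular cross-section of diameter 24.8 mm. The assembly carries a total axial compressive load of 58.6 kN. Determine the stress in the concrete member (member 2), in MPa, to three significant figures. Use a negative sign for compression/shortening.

-18.1 MPa

A_2 = 483.1 mm².
Equal strain + equilibrium ⇒ each member carries load in proportion to AE: A₁E₁ = 86260000 N, A₂E₂ = 15170000 N, ΣAE = 101400000 N.
σ₂ = P·E₂/ΣAE = -58600·31400/101400000 = -18.14 MPa.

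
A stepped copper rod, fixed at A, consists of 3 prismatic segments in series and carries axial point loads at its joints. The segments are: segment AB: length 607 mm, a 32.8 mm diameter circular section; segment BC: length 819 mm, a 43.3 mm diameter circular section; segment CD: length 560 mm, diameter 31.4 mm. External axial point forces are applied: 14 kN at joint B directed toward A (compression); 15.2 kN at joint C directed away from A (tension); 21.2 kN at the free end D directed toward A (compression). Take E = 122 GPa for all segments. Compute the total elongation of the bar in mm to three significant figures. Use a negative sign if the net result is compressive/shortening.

-0.271 mm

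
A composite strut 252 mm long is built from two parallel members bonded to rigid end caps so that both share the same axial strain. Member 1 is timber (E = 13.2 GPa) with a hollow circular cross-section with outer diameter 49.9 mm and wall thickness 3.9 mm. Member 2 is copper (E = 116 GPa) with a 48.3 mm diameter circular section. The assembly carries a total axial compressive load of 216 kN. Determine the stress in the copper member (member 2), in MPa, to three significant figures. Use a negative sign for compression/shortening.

-114 MPa

A_1 = 563.6 mm².
A_2 = 1832 mm².
Equal strain + equilibrium ⇒ each member carries load in proportion to AE: A₁E₁ = 7440000 N, A₂E₂ = 212500000 N, ΣAE = 220000000 N.
σ₂ = P·E₂/ΣAE = -216000·116000/220000000 = -113.9 MPa.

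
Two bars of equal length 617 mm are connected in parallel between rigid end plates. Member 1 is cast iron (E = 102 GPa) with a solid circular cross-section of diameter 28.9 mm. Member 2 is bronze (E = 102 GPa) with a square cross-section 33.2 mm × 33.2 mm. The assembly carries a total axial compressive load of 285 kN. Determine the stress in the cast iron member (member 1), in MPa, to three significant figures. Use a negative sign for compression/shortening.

-162 MPa

A_1 = 656 mm².
A_2 = 1102 mm².
Equal strain + equilibrium ⇒ each member carries load in proportion to AE: A₁E₁ = 66910000 N, A₂E₂ = 112400000 N, ΣAE = 179300000 N.
σ₁ = P·E₁/ΣAE = -285000·102000/179300000 = -162.1 MPa.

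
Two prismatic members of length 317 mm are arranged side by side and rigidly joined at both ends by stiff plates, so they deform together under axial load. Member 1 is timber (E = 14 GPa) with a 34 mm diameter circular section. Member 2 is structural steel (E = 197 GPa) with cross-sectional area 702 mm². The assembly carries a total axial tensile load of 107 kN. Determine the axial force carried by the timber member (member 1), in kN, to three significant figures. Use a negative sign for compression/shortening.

A_1 = 907.9 mm².
Equal strain + equilibrium ⇒ each member carries load in proportion to AE: A₁E₁ = 12710000 N, A₂E₂ = 138300000 N, ΣAE = 151000000 N.
F₁ = P·A₁E₁/ΣAE = 107000·12710000/151000000 = 9007 N.

9.01 kN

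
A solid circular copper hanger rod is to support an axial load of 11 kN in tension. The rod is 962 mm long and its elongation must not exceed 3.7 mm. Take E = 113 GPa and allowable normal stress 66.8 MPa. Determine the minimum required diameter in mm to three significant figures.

14.5 mm

Required area A ≥ P/σ_allow = 11000/66.8 = 164.7 mm².
For a solid circular section, d ≥ √(4A/π) = 14.48 mm.
Elongation limit: A ≥ PL/(Eδ_allow) = 11000·962/(113000·3.7) = 25.31 mm² ⇒ d ≥ 5.677 mm.
The stress limit governs.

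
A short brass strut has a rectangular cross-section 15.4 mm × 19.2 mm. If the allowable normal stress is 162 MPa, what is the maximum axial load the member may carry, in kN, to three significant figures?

A = 295.7 mm².
P_max = σ_allow · A = 162 · 295.7 = 47900 N = 47.9 kN.

47.9 kN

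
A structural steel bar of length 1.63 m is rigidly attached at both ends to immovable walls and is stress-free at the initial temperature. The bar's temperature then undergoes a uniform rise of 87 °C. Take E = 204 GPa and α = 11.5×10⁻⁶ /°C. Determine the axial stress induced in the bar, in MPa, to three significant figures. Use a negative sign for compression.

Free thermal expansion αLΔT = 11.5e-6 · 1630 · 87 = 1.631 mm.
The walls impose strain ε = −(1.631)/1630 = -1.0005e-03; σ = Eε = 204000 · -1.0005e-03 = -204.1 MPa.

-204 MPa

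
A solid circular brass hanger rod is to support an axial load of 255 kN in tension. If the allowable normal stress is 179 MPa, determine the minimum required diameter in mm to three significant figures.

42.6 mm

Required area A ≥ P/σ_allow = 255000/179 = 1425 mm².
For a solid circular section, d ≥ √(4A/π) = 42.59 mm.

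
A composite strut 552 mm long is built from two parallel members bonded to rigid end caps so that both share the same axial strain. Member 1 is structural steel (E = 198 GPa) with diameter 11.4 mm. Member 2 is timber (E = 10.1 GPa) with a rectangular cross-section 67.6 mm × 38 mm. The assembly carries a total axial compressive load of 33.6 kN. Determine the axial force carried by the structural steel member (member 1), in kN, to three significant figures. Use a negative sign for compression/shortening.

-14.7 kN

A_1 = 102.1 mm².
A_2 = 2569 mm².
Equal strain + equilibrium ⇒ each member carries load in proportion to AE: A₁E₁ = 20210000 N, A₂E₂ = 25940000 N, ΣAE = 46150000 N.
F₁ = P·A₁E₁/ΣAE = -33600·20210000/46150000 = -14710 N.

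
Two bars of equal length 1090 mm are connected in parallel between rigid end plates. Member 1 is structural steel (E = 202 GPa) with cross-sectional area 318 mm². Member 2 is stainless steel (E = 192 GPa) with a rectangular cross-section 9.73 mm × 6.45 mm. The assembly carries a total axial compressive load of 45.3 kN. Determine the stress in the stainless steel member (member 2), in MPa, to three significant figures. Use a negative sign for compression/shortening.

-114 MPa

A_2 = 62.76 mm².
Equal strain + equilibrium ⇒ each member carries load in proportion to AE: A₁E₁ = 64240000 N, A₂E₂ = 12050000 N, ΣAE = 76290000 N.
σ₂ = P·E₂/ΣAE = -45300·192000/76290000 = -114 MPa.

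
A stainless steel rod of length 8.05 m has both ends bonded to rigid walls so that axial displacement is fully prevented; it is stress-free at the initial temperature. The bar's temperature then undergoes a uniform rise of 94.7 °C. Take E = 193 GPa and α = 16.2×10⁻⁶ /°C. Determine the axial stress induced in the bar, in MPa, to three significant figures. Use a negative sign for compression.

-296 MPa

Free thermal expansion αLΔT = 16.2e-6 · 8050 · 94.7 = 12.35 mm.
The walls impose strain ε = −(12.35)/8050 = -1.5341e-03; σ = Eε = 193000 · -1.5341e-03 = -296.1 MPa.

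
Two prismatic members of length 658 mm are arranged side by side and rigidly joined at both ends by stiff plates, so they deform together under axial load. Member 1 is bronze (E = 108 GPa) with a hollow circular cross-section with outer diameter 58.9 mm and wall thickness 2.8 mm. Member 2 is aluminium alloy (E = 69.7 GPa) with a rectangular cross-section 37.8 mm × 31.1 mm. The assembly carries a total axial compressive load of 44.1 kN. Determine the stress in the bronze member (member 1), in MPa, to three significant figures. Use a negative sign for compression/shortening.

-35.2 MPa

A_1 = 493.5 mm².
A_2 = 1176 mm².
Equal strain + equilibrium ⇒ each member carries load in proportion to AE: A₁E₁ = 53300000 N, A₂E₂ = 81940000 N, ΣAE = 135200000 N.
σ₁ = P·E₁/ΣAE = -44100·108000/135200000 = -35.22 MPa.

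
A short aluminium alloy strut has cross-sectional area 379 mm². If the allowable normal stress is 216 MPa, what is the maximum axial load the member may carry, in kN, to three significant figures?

P_max = σ_allow · A = 216 · 379 = 81860 N = 81.86 kN.

81.9 kN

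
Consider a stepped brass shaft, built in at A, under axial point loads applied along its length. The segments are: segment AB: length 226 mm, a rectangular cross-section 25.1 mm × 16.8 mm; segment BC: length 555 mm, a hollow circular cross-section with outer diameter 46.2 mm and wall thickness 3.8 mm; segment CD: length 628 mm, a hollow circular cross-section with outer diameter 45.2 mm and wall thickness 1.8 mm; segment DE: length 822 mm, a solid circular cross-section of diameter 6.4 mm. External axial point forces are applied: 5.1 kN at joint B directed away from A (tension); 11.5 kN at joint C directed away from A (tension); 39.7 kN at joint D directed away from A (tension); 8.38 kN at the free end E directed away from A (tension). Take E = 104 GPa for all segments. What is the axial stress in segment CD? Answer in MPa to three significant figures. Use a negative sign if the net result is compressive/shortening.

196 MPa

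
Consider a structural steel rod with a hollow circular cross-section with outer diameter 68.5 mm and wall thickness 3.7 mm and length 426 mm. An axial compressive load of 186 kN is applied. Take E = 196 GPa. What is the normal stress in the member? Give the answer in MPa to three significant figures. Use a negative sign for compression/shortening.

-247 MPa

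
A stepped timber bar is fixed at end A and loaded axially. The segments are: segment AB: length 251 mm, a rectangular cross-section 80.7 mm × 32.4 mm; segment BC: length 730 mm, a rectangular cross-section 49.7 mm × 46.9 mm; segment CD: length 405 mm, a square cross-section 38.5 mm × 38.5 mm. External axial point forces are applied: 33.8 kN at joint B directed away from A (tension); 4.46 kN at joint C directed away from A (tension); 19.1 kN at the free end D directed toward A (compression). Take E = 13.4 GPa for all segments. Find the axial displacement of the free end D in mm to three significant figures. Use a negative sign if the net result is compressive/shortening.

Internal axial forces (sectioning from the free end, tension +): N_CD = -19.1 kN, N_BC = -14.64 kN, N_AB = 19.16 kN.
A_AB = 2615 mm².
A_BC = 2331 mm².
A_CD = 1482 mm².
δ_AB = 19160·251/(2615·13400) = 0.1373 mm
δ_BC = -14640·730/(2331·13400) = -0.3422 mm
δ_CD = -19100·405/(1482·13400) = -0.3895 mm
δ = Σδ_i = -0.5944 mm.

-0.594 mm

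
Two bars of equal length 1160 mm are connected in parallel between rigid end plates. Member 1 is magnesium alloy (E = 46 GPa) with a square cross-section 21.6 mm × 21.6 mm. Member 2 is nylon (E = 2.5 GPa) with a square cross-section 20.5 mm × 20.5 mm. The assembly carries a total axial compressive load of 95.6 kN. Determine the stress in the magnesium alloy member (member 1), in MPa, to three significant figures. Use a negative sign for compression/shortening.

-195 MPa

A_1 = 466.6 mm².
A_2 = 420.2 mm².
Equal strain + equilibrium ⇒ each member carries load in proportion to AE: A₁E₁ = 21460000 N, A₂E₂ = 1051000 N, ΣAE = 22510000 N.
σ₁ = P·E₁/ΣAE = -95600·46000/22510000 = -195.3 MPa.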